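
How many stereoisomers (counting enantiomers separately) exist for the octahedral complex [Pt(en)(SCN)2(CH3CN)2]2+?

4

In an octahedral complex each vertex has one trans partner and four cis neighbours.
Each en is bidentate and must span two cis positions.
Systematic placement gives 3 geometric isomers: SCN cis, CH3CN trans; SCN cis, CH3CN cis (chiral); SCN trans, CH3CN cis.
One of these lacks any improper symmetry element and so occurs as an enantiomeric pair, giving 3 + 1 = 4 stereoisomers in total.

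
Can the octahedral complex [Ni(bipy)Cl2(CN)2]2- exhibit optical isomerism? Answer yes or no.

yes

The six octahedral sites form three mutually perpendicular trans pairs.
Each bipy is bidentate and must span two cis positions.
There are 3 geometric isomers: Cl cis, CN trans; Cl cis, CN cis (chiral); Cl trans, CN cis.
One of these lacks any improper symmetry element and so occurs as an enantiomeric pair, giving 3 + 1 = 4 stereoisomers in total.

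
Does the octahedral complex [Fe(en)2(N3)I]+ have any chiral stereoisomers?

Each en is bidentate and must span two cis positions.
Systematic placement gives 2 geometric isomers: N3 and I mutually trans; N3 and I mutually cis (chiral).
One of these lacks any improper symmetry element and so occurs as an enantiomeric pair, giving 2 + 1 = 3 stereoisomers in total.

yes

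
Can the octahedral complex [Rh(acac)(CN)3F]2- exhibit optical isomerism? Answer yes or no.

Each acac is bidentate and must span two cis positions.
Systematic placement gives 2 geometric isomers: CN mer; CN fac.
Each arrangement has an internal mirror plane or centre of symmetry, so none is chiral.

no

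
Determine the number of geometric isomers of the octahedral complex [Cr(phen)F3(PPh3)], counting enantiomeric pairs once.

The six octahedral sites form three mutually perpendicular trans pairs.
Each phen is bidentate and must span two cis positions.
There are 2 geometric isomers: F mer; F fac.

2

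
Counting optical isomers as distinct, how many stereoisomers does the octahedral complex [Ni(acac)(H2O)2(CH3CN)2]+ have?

4

An octahedron has six vertices in three trans pairs; every non-trans pair is cis.
Each acac is bidentate and must span two cis positions.
The distinct arrangements are (3 in all): H2O cis, CH3CN trans; H2O cis, CH3CN cis (chiral); H2O trans, CH3CN cis.
One of these lacks any improper symmetry element and so occurs as an enantiomeric pair, giving 3 + 1 = 4 stereoisomers in total.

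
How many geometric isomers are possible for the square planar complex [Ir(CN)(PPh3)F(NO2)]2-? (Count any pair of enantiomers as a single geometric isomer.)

3

In a square planar complex each vertex has one trans partner and two cis neighbours.
Systematic placement gives 3 geometric isomers: (CN/NO2 trans, F/PPh3 trans); (CN/PPh3 trans, F/NO2 trans); (CN/F trans, NO2/PPh3 trans).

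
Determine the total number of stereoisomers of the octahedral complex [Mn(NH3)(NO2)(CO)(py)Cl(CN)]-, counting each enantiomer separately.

The six octahedral sites form three mutually perpendicular trans pairs.
Systematic enumeration (placing each ligand type in turn and discarding arrangements equivalent by rotation or reflection) gives 15 geometric isomers.
Of these, 15 lack any improper symmetry element and so occur as enantiomeric pairs, giving 15 + 15 = 30 stereoisomers in total.

30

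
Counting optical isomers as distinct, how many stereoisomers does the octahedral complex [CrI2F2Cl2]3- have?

6

An octahedron has six vertices in three trans pairs; every non-trans pair is cis.
Systematic placement gives 5 geometric isomers: I trans, F trans, Cl trans; I cis, F cis, Cl trans; I trans, F cis, Cl cis; I cis, F cis, Cl cis (chiral); I cis, F trans, Cl cis.
One of these lacks any improper symmetry element and so occurs as an enantiomeric pair, giving 5 + 1 = 6 stereoisomers in total.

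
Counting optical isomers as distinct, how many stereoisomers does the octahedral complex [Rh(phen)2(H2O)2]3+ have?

3

Each phen is bidentate and must span two cis positions.
There are 2 geometric isomers: H2O trans; H2O cis (chiral).
One of these lacks any improper symmetry element and so occurs as an enantiomeric pair, giving 2 + 1 = 3 stereoisomers in total.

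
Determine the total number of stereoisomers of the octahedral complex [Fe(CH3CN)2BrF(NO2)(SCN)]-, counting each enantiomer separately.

Systematic enumeration (placing each ligand type in turn and discarding arrangements equivalent by rotation or reflection) gives 9 geometric isomers.
Of these, 6 lack any improper symmetry element and so occur as enantiomeric pairs, giving 9 + 6 = 15 stereoisomers in total.

15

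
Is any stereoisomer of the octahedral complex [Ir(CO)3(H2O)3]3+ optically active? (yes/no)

no

An octahedron has six vertices in three trans pairs; every non-trans pair is cis.
Systematic placement gives 2 geometric isomers: CO mer; CO fac.
Each arrangement has an internal mirror plane or centre of symmetry, so none is chiral.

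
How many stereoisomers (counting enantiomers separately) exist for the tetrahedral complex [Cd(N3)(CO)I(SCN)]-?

Only one geometric arrangement is possible; it has no improper symmetry element, so it exists as a pair of enantiomers (2 stereoisomers).

2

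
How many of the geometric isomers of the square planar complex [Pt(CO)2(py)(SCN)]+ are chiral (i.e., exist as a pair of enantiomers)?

0

A square has two trans pairs of vertices; adjacent vertices are cis.
The distinct arrangements are (2 in all): CO cis; CO trans.
Each arrangement has an internal mirror plane or centre of symmetry, so none is chiral.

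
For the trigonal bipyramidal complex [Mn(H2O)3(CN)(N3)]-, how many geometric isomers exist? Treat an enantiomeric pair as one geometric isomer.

4

In a trigonal bipyramid the two axial positions differ from the three equatorial ones.
There are 4 geometric isomers: CN axial, N3 equatorial; CN axial, N3 axial; CN equatorial, N3 equatorial; CN equatorial, N3 axial.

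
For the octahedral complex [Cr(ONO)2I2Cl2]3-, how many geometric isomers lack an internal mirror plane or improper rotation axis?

1

In an octahedral complex each vertex has one trans partner and four cis neighbours.
Systematic placement gives 5 geometric isomers: ONO trans, I trans, Cl trans; ONO cis, I cis, Cl trans; ONO trans, I cis, Cl cis; ONO cis, I cis, Cl cis (chiral); ONO cis, I trans, Cl cis.
One of these lacks any improper symmetry element and so occurs as an enantiomeric pair, giving 5 + 1 = 6 stereoisomers in total.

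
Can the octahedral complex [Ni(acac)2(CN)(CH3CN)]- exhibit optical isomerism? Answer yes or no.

yes

An octahedron has six vertices in three trans pairs; every non-trans pair is cis.
Each acac is bidentate and must span two cis positions.
Systematic placement gives 2 geometric isomers: CN and CH3CN mutually trans; CN and CH3CN mutually cis (chiral).
One of these lacks any improper symmetry element and so occurs as an enantiomeric pair, giving 2 + 1 = 3 stereoisomers in total.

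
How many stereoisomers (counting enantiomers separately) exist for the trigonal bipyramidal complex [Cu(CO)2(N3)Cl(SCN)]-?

Placing the ligands in turn and identifying arrangements related by rotation or reflection leaves 7 distinct geometric isomers.
Of these, 3 lack any improper symmetry element and so occur as enantiomeric pairs, giving 7 + 3 = 10 stereoisomers in total.

10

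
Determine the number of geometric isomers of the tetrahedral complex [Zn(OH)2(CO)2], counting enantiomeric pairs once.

All four vertices of a tetrahedron are equivalent and mutually adjacent, so cis/trans isomerism cannot arise.
Only one geometric arrangement is possible.

1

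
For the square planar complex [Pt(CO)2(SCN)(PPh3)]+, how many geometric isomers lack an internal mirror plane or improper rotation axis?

In a square planar complex each vertex has one trans partner and two cis neighbours.
Working through the distinct placements yields 2 geometric isomers: CO cis; CO trans.
Each arrangement has an internal mirror plane or centre of symmetry, so none is chiral.

0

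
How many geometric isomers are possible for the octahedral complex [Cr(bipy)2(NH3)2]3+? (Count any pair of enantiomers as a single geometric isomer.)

The six octahedral sites form three mutually perpendicular trans pairs.
Each bipy is bidentate and must span two cis positions.
The distinct arrangements are (2 in all): NH3 trans; NH3 cis (chiral).

2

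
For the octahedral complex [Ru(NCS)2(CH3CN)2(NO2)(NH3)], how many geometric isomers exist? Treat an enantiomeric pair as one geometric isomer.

The six octahedral sites form three mutually perpendicular trans pairs.
There are 6 geometric isomers: NCS trans, CH3CN trans; NCS cis, CH3CN trans; NCS cis, CH3CN cis (3 arrangements, 2 chiral); NCS trans, CH3CN cis.

6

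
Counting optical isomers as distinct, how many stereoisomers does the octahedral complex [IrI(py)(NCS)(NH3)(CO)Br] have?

30

The six octahedral sites form three mutually perpendicular trans pairs.
Exhaustive case analysis gives 15 geometric isomers.
Of these, 15 lack any improper symmetry element and so occur as enantiomeric pairs, giving 15 + 15 = 30 stereoisomers in total.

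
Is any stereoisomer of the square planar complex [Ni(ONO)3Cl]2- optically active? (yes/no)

no

Only one geometric arrangement is possible.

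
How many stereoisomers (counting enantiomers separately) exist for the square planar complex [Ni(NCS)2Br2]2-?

2

The distinct arrangements are (2 in all): NCS cis; NCS trans.
Each arrangement has an internal mirror plane or centre of symmetry, so none is chiral.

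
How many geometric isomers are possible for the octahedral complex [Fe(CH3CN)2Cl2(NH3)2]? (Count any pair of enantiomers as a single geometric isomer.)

Working through the distinct placements yields 5 geometric isomers: CH3CN trans, Cl trans, NH3 trans; CH3CN trans, Cl cis, NH3 cis; CH3CN cis, Cl cis, NH3 trans; CH3CN cis, Cl cis, NH3 cis (chiral); CH3CN cis, Cl trans, NH3 cis.

5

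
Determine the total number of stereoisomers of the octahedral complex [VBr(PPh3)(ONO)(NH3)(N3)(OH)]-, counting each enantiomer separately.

Placing the ligands in turn and identifying arrangements related by rotation or reflection leaves 15 distinct geometric isomers.
Of these, 15 lack any improper symmetry element and so occur as enantiomeric pairs, giving 15 + 15 = 30 stereoisomers in total.

30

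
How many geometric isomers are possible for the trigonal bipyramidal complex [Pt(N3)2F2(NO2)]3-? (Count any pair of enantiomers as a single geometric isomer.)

5

In a trigonal bipyramid the two axial positions differ from the three equatorial ones.
Systematic enumeration (placing each ligand type in turn and discarding arrangements equivalent by rotation or reflection) gives 5 geometric isomers.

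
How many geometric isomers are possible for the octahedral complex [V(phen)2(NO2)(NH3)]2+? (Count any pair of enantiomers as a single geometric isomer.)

2

An octahedron has six vertices in three trans pairs; every non-trans pair is cis.
Each phen is bidentate and must span two cis positions.
Systematic placement gives 2 geometric isomers: NO2 and NH3 mutually trans; NO2 and NH3 mutually cis (chiral).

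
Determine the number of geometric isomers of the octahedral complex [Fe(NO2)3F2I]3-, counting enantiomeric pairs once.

The six octahedral sites form three mutually perpendicular trans pairs.
The distinct arrangements are (3 in all): NO2 mer, F trans; NO2 mer, F cis; NO2 fac, F cis.

3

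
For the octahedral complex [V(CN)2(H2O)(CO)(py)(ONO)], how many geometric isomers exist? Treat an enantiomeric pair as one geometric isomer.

9

In an octahedral complex each vertex has one trans partner and four cis neighbours.
Systematic enumeration (placing each ligand type in turn and discarding arrangements equivalent by rotation or reflection) gives 9 geometric isomers.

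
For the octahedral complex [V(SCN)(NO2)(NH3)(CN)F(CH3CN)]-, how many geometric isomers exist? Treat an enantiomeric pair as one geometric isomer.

The six octahedral sites form three mutually perpendicular trans pairs.
Exhaustive case analysis gives 15 geometric isomers.

15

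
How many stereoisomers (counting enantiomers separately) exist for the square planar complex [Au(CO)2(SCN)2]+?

2

Working through the distinct placements yields 2 geometric isomers: CO cis; CO trans.
Each arrangement has an internal mirror plane or centre of symmetry, so none is chiral.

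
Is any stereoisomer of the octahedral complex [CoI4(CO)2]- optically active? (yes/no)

no

Working through the distinct placements yields 2 geometric isomers: CO trans; CO cis.
Each arrangement has an internal mirror plane or centre of symmetry, so none is chiral.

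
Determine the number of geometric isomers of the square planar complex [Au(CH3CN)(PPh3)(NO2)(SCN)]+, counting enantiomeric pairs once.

A square has two trans pairs of vertices; adjacent vertices are cis.
Systematic placement gives 3 geometric isomers: (CH3CN/PPh3 trans, NO2/SCN trans); (CH3CN/SCN trans, NO2/PPh3 trans); (CH3CN/NO2 trans, PPh3/SCN trans).

3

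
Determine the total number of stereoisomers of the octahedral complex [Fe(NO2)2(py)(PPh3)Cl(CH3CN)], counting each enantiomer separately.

In an octahedral complex each vertex has one trans partner and four cis neighbours.
Exhaustive case analysis gives 9 geometric isomers.
Of these, 6 lack any improper symmetry element and so occur as enantiomeric pairs, giving 9 + 6 = 15 stereoisomers in total.

15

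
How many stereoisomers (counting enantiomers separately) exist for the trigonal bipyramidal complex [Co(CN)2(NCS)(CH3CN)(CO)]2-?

A trigonal bipyramid has two axial and three equatorial sites, which are chemically inequivalent.
Exhaustive case analysis gives 7 geometric isomers.
Of these, 3 lack any improper symmetry element and so occur as enantiomeric pairs, giving 7 + 3 = 10 stereoisomers in total.

10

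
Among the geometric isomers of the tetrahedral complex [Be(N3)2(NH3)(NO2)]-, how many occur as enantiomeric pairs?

0

All four vertices of a tetrahedron are equivalent and mutually adjacent, so cis/trans isomerism cannot arise.
Only one geometric arrangement is possible.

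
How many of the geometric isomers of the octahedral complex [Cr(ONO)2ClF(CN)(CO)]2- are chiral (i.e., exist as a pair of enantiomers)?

6

An octahedron has six vertices in three trans pairs; every non-trans pair is cis.
Systematic enumeration (placing each ligand type in turn and discarding arrangements equivalent by rotation or reflection) gives 9 geometric isomers.
Of these, 6 lack any improper symmetry element and so occur as enantiomeric pairs, giving 9 + 6 = 15 stereoisomers in total.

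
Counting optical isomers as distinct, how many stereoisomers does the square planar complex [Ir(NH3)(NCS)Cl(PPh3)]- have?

3

A square has two trans pairs of vertices; adjacent vertices are cis.
The distinct arrangements are (3 in all): (Cl/NH3 trans, NCS/PPh3 trans); (Cl/PPh3 trans, NCS/NH3 trans); (Cl/NCS trans, NH3/PPh3 trans).
Each arrangement has an internal mirror plane or centre of symmetry, so none is chiral.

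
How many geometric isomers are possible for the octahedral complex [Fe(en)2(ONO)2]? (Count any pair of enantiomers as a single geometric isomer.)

2

An octahedron has six vertices in three trans pairs; every non-trans pair is cis.
Each en is bidentate and must span two cis positions.
Systematic placement gives 2 geometric isomers: ONO trans; ONO cis (chiral).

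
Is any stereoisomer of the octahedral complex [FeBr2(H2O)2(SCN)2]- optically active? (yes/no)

yes

An octahedron has six vertices in three trans pairs; every non-trans pair is cis.
Working through the distinct placements yields 5 geometric isomers: Br trans, H2O trans, SCN trans; Br trans, H2O cis, SCN cis; Br cis, H2O cis, SCN trans; Br cis, H2O cis, SCN cis (chiral); Br cis, H2O trans, SCN cis.
One of these lacks any improper symmetry element and so occurs as an enantiomeric pair, giving 5 + 1 = 6 stereoisomers in total.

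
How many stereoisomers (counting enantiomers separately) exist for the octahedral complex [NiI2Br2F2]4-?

An octahedron has six vertices in three trans pairs; every non-trans pair is cis.
Working through the distinct placements yields 5 geometric isomers: I trans, Br trans, F trans; I cis, Br trans, F cis; I trans, Br cis, F cis; I cis, Br cis, F cis (chiral); I cis, Br cis, F trans.
One of these lacks any improper symmetry element and so occurs as an enantiomeric pair, giving 5 + 1 = 6 stereoisomers in total.

6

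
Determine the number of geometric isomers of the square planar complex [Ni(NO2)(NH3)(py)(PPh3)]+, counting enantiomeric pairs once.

3

A square has two trans pairs of vertices; adjacent vertices are cis.
Systematic placement gives 3 geometric isomers: (NH3/PPh3 trans, NO2/py trans); (NH3/py trans, NO2/PPh3 trans); (NH3/NO2 trans, PPh3/py trans).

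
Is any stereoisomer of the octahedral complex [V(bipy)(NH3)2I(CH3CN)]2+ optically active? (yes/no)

The six octahedral sites form three mutually perpendicular trans pairs.
Each bipy is bidentate and must span two cis positions.
There are 4 geometric isomers: NH3 cis (3 arrangements, 2 chiral); NH3 trans.
Of these, 2 lack any improper symmetry element and so occur as enantiomeric pairs, giving 4 + 2 = 6 stereoisomers in total.

yes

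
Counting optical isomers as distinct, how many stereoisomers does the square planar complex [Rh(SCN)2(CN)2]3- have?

In a square planar complex each vertex has one trans partner and two cis neighbours.
There are 2 geometric isomers: SCN cis; SCN trans.
Each arrangement has an internal mirror plane or centre of symmetry, so none is chiral.

2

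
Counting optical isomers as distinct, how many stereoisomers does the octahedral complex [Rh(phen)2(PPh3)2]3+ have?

An octahedron has six vertices in three trans pairs; every non-trans pair is cis.
Each phen is bidentate and must span two cis positions.
Systematic placement gives 2 geometric isomers: PPh3 trans; PPh3 cis (chiral).
One of these lacks any improper symmetry element and so occurs as an enantiomeric pair, giving 2 + 1 = 3 stereoisomers in total.

3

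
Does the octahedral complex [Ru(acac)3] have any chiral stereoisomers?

An octahedron has six vertices in three trans pairs; every non-trans pair is cis.
Each acac is bidentate and must span two cis positions.
Only one geometric arrangement is possible; it has no improper symmetry element, so it exists as a pair of enantiomers (2 stereoisomers).

yes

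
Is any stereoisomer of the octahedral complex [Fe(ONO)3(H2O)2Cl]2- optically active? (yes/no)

An octahedron has six vertices in three trans pairs; every non-trans pair is cis.
Working through the distinct placements yields 3 geometric isomers: ONO mer, H2O cis; ONO mer, H2O trans; ONO fac, H2O cis.
Each arrangement has an internal mirror plane or centre of symmetry, so none is chiral.

no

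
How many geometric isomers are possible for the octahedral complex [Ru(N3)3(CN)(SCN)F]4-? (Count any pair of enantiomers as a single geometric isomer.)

4

An octahedron has six vertices in three trans pairs; every non-trans pair is cis.
There are 4 geometric isomers: N3 mer (3 arrangements); N3 fac (chiral).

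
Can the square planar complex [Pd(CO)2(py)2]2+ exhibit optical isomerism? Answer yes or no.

no

A square has two trans pairs of vertices; adjacent vertices are cis.
The distinct arrangements are (2 in all): CO cis; CO trans.
Each arrangement has an internal mirror plane or centre of symmetry, so none is chiral.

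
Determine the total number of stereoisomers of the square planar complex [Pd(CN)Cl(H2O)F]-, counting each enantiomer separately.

3

A square has two trans pairs of vertices; adjacent vertices are cis.
There are 3 geometric isomers: (CN/F trans, Cl/H2O trans); (CN/H2O trans, Cl/F trans); (CN/Cl trans, F/H2O trans).
Each arrangement has an internal mirror plane or centre of symmetry, so none is chiral.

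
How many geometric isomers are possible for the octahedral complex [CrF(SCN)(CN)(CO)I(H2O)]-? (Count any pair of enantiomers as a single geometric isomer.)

The six octahedral sites form three mutually perpendicular trans pairs.
Exhaustive case analysis gives 15 geometric isomers.

15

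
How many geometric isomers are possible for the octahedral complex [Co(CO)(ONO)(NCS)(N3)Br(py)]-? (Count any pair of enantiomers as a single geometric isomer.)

Placing the ligands in turn and identifying arrangements related by rotation or reflection leaves 15 distinct geometric isomers.

15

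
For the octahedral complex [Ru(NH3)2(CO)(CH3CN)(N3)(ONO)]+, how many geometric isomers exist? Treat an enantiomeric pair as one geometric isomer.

9

In an octahedral complex each vertex has one trans partner and four cis neighbours.
Placing the ligands in turn and identifying arrangements related by rotation or reflection leaves 9 distinct geometric isomers.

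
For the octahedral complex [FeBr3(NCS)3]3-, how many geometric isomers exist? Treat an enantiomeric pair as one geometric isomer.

Systematic placement gives 2 geometric isomers: Br mer; Br fac.

2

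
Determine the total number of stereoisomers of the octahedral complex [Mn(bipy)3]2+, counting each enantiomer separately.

2

In an octahedral complex each vertex has one trans partner and four cis neighbours.
Each bipy is bidentate and must span two cis positions.
Only one geometric arrangement is possible; it has no improper symmetry element, so it exists as a pair of enantiomers (2 stereoisomers).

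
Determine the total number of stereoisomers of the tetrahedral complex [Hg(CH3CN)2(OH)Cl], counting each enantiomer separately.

All four vertices of a tetrahedron are equivalent and mutually adjacent, so cis/trans isomerism cannot arise.
Only one geometric arrangement is possible.

1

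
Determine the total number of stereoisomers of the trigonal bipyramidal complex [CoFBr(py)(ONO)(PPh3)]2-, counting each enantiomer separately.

20

In a trigonal bipyramid the two axial positions differ from the three equatorial ones.
Exhaustive case analysis gives 10 geometric isomers.
Of these, 10 lack any improper symmetry element and so occur as enantiomeric pairs, giving 10 + 10 = 20 stereoisomers in total.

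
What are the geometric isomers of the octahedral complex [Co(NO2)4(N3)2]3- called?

cis and trans

Working through the distinct placements yields 2 geometric isomers: N3 trans; N3 cis.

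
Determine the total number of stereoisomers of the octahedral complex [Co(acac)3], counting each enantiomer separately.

2

In an octahedral complex each vertex has one trans partner and four cis neighbours.
Each acac is bidentate and must span two cis positions.
Only one geometric arrangement is possible; it has no improper symmetry element, so it exists as a pair of enantiomers (2 stereoisomers).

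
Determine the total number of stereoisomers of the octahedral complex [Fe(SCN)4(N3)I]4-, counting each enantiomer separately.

2

Systematic placement gives 2 geometric isomers: N3 and I mutually trans; N3 and I mutually cis.
Each arrangement has an internal mirror plane or centre of symmetry, so none is chiral.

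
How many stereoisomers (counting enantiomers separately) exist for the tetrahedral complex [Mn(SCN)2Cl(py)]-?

1

In a tetrahedral complex all four positions are equivalent and every pair of ligands is adjacent — there is no cis/trans distinction.
Only one geometric arrangement is possible.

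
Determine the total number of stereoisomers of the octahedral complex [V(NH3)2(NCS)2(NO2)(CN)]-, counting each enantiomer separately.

In an octahedral complex each vertex has one trans partner and four cis neighbours.
The distinct arrangements are (6 in all): NH3 cis, NCS cis (3 arrangements, 2 chiral); NH3 trans, NCS cis; NH3 cis, NCS trans; NH3 trans, NCS trans.
Of these, 2 lack any improper symmetry element and so occur as enantiomeric pairs, giving 6 + 2 = 8 stereoisomers in total.

8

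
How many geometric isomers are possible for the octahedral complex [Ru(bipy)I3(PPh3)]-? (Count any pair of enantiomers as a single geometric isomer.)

2

The six octahedral sites form three mutually perpendicular trans pairs.
Each bipy is bidentate and must span two cis positions.
The distinct arrangements are (2 in all): I mer; I fac.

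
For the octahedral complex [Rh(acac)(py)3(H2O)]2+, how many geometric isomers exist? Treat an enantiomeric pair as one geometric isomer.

Each acac is bidentate and must span two cis positions.
Systematic placement gives 2 geometric isomers: py mer; py fac.

2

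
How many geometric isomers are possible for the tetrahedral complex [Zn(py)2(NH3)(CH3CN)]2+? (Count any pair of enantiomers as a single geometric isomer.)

1

Only one geometric arrangement is possible.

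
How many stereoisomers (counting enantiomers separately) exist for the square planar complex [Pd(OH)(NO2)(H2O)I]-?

3

There are 3 geometric isomers: (H2O/NO2 trans, I/OH trans); (H2O/OH trans, I/NO2 trans); (H2O/I trans, NO2/OH trans).
Each arrangement has an internal mirror plane or centre of symmetry, so none is chiral.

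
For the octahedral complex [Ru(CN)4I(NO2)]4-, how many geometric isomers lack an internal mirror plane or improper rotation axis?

The six octahedral sites form three mutually perpendicular trans pairs.
Systematic placement gives 2 geometric isomers: I and NO2 mutually trans; I and NO2 mutually cis.
Each arrangement has an internal mirror plane or centre of symmetry, so none is chiral.

0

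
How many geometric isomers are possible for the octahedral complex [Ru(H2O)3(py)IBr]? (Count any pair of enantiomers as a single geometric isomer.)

4

An octahedron has six vertices in three trans pairs; every non-trans pair is cis.
There are 4 geometric isomers: H2O mer (3 arrangements); H2O fac (chiral).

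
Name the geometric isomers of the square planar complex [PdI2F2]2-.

A square has two trans pairs of vertices; adjacent vertices are cis.
There are 2 geometric isomers: I cis; I trans.

cis and trans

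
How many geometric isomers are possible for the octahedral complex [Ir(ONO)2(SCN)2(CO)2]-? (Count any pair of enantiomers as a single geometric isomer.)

5

In an octahedral complex each vertex has one trans partner and four cis neighbours.
The distinct arrangements are (5 in all): ONO trans, SCN trans, CO trans; ONO cis, SCN cis, CO trans; ONO cis, SCN trans, CO cis; ONO cis, SCN cis, CO cis (chiral); ONO trans, SCN cis, CO cis.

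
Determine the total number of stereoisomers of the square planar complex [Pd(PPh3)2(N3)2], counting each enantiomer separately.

A square has two trans pairs of vertices; adjacent vertices are cis.
Working through the distinct placements yields 2 geometric isomers: PPh3 cis; PPh3 trans.
Each arrangement has an internal mirror plane or centre of symmetry, so none is chiral.

2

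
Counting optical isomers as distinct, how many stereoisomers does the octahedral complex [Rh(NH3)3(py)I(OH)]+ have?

In an octahedral complex each vertex has one trans partner and four cis neighbours.
Systematic placement gives 4 geometric isomers: NH3 mer (3 arrangements); NH3 fac (chiral).
One of these lacks any improper symmetry element and so occurs as an enantiomeric pair, giving 4 + 1 = 5 stereoisomers in total.

5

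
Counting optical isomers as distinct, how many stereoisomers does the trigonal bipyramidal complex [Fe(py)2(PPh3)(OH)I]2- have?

10

A trigonal bipyramid has two axial and three equatorial sites, which are chemically inequivalent.
Exhaustive case analysis gives 7 geometric isomers.
Of these, 3 lack any improper symmetry element and so occur as enantiomeric pairs, giving 7 + 3 = 10 stereoisomers in total.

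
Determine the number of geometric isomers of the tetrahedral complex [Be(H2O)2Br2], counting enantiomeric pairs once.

1

Only one geometric arrangement is possible.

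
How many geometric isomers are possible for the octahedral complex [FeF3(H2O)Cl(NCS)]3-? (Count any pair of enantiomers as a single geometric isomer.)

The distinct arrangements are (4 in all): F mer (3 arrangements); F fac (chiral).

4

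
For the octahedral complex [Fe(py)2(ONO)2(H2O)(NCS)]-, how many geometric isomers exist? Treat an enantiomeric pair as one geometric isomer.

Working through the distinct placements yields 6 geometric isomers: py trans, ONO trans; py cis, ONO cis (3 arrangements, 2 chiral); py trans, ONO cis; py cis, ONO trans.

6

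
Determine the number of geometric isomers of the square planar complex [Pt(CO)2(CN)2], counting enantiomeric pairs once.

Systematic placement gives 2 geometric isomers: CO cis; CO trans.

2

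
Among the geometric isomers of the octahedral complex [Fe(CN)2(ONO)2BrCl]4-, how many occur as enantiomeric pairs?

2

The six octahedral sites form three mutually perpendicular trans pairs.
Systematic placement gives 6 geometric isomers: CN cis, ONO trans; CN cis, ONO cis (3 arrangements, 2 chiral); CN trans, ONO trans; CN trans, ONO cis.
Of these, 2 lack any improper symmetry element and so occur as enantiomeric pairs, giving 6 + 2 = 8 stereoisomers in total.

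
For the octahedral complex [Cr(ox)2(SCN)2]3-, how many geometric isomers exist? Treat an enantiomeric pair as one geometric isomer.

An octahedron has six vertices in three trans pairs; every non-trans pair is cis.
Each ox is bidentate and must span two cis positions.
The distinct arrangements are (2 in all): SCN trans; SCN cis (chiral).

2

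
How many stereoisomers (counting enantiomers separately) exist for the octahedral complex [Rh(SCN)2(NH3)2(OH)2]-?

6

An octahedron has six vertices in three trans pairs; every non-trans pair is cis.
The distinct arrangements are (5 in all): SCN trans, NH3 trans, OH trans; SCN cis, NH3 trans, OH cis; SCN trans, NH3 cis, OH cis; SCN cis, NH3 cis, OH cis (chiral); SCN cis, NH3 cis, OH trans.
One of these lacks any improper symmetry element and so occurs as an enantiomeric pair, giving 5 + 1 = 6 stereoisomers in total.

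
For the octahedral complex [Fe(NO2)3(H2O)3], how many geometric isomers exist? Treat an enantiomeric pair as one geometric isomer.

In an octahedral complex each vertex has one trans partner and four cis neighbours.
There are 2 geometric isomers: NO2 mer; NO2 fac.

2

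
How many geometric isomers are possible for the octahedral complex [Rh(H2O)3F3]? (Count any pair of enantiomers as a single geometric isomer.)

2

The six octahedral sites form three mutually perpendicular trans pairs.
The distinct arrangements are (2 in all): H2O mer; H2O fac.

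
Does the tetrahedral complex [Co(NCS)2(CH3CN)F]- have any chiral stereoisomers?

All four vertices of a tetrahedron are equivalent and mutually adjacent, so cis/trans isomerism cannot arise.
Only one geometric arrangement is possible.

no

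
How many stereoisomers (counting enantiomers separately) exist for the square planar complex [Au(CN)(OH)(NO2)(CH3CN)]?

3

A square has two trans pairs of vertices; adjacent vertices are cis.
The distinct arrangements are (3 in all): (CH3CN/NO2 trans, CN/OH trans); (CH3CN/OH trans, CN/NO2 trans); (CH3CN/CN trans, NO2/OH trans).
Each arrangement has an internal mirror plane or centre of symmetry, so none is chiral.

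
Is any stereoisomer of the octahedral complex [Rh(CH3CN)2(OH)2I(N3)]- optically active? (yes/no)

yes

There are 6 geometric isomers: CH3CN trans, OH trans; CH3CN trans, OH cis; CH3CN cis, OH trans; CH3CN cis, OH cis (3 arrangements, 2 chiral).
Of these, 2 lack any improper symmetry element and so occur as enantiomeric pairs, giving 6 + 2 = 8 stereoisomers in total.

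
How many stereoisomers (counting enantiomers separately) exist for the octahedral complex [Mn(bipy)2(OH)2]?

An octahedron has six vertices in three trans pairs; every non-trans pair is cis.
Each bipy is bidentate and must span two cis positions.
There are 2 geometric isomers: OH trans; OH cis (chiral).
One of these lacks any improper symmetry element and so occurs as an enantiomeric pair, giving 2 + 1 = 3 stereoisomers in total.

3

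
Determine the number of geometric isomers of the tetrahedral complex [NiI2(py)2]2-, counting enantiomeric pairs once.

All four vertices of a tetrahedron are equivalent and mutually adjacent, so cis/trans isomerism cannot arise.
Only one geometric arrangement is possible.

1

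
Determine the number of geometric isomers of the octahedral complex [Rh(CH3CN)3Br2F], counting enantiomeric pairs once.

Working through the distinct placements yields 3 geometric isomers: CH3CN mer, Br trans; CH3CN fac, Br cis; CH3CN mer, Br cis.

3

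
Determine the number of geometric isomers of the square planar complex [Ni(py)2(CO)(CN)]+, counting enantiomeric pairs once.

In a square planar complex each vertex has one trans partner and two cis neighbours.
The distinct arrangements are (2 in all): py cis; py trans.

2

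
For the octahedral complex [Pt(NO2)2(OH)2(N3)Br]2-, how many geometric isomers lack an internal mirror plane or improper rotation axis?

An octahedron has six vertices in three trans pairs; every non-trans pair is cis.
There are 6 geometric isomers: NO2 trans, OH trans; NO2 cis, OH cis (3 arrangements, 2 chiral); NO2 cis, OH trans; NO2 trans, OH cis.
Of these, 2 lack any improper symmetry element and so occur as enantiomeric pairs, giving 6 + 2 = 8 stereoisomers in total.

2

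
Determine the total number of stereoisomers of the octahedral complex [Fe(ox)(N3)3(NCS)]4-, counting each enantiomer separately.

The six octahedral sites form three mutually perpendicular trans pairs.
Each ox is bidentate and must span two cis positions.
The distinct arrangements are (2 in all): N3 mer; N3 fac.
Each arrangement has an internal mirror plane or centre of symmetry, so none is chiral.

2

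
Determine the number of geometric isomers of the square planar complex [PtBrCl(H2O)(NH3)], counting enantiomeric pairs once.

A square has two trans pairs of vertices; adjacent vertices are cis.
Working through the distinct placements yields 3 geometric isomers: (Br/H2O trans, Cl/NH3 trans); (Br/NH3 trans, Cl/H2O trans); (Br/Cl trans, H2O/NH3 trans).

3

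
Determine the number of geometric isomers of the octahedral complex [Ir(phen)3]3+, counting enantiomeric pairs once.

In an octahedral complex each vertex has one trans partner and four cis neighbours.
Each phen is bidentate and must span two cis positions.
Only one geometric arrangement is possible; it has no improper symmetry element, so it exists as a pair of enantiomers (2 stereoisomers).

1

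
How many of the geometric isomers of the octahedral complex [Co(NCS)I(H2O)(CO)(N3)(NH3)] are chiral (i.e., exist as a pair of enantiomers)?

15

In an octahedral complex each vertex has one trans partner and four cis neighbours.
Placing the ligands in turn and identifying arrangements related by rotation or reflection leaves 15 distinct geometric isomers.
Of these, 15 lack any improper symmetry element and so occur as enantiomeric pairs, giving 15 + 15 = 30 stereoisomers in total.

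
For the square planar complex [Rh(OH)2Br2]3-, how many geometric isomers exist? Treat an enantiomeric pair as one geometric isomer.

The distinct arrangements are (2 in all): OH cis; OH trans.

2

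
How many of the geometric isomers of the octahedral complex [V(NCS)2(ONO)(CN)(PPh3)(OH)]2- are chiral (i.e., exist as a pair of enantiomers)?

The six octahedral sites form three mutually perpendicular trans pairs.
Systematic enumeration (placing each ligand type in turn and discarding arrangements equivalent by rotation or reflection) gives 9 geometric isomers.
Of these, 6 lack any improper symmetry element and so occur as enantiomeric pairs, giving 9 + 6 = 15 stereoisomers in total.

6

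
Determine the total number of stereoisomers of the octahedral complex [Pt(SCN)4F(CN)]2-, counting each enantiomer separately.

The six octahedral sites form three mutually perpendicular trans pairs.
There are 2 geometric isomers: F and CN mutually trans; F and CN mutually cis.
Each arrangement has an internal mirror plane or centre of symmetry, so none is chiral.

2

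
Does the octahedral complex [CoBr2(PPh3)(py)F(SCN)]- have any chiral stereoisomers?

yes

The six octahedral sites form three mutually perpendicular trans pairs.
Placing the ligands in turn and identifying arrangements related by rotation or reflection leaves 9 distinct geometric isomers.
Of these, 6 lack any improper symmetry element and so occur as enantiomeric pairs, giving 9 + 6 = 15 stereoisomers in total.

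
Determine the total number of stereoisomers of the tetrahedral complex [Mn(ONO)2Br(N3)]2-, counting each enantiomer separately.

1

In a tetrahedral complex all four positions are equivalent and every pair of ligands is adjacent — there is no cis/trans distinction.
Only one geometric arrangement is possible.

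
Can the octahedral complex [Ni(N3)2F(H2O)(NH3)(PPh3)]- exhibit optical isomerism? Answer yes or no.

yes

An octahedron has six vertices in three trans pairs; every non-trans pair is cis.
Exhaustive case analysis gives 9 geometric isomers.
Of these, 6 lack any improper symmetry element and so occur as enantiomeric pairs, giving 9 + 6 = 15 stereoisomers in total.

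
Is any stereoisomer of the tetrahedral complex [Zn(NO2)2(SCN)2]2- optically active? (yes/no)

no

Only one geometric arrangement is possible.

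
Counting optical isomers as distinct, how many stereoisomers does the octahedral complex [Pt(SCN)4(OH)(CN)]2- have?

2

Systematic placement gives 2 geometric isomers: OH and CN mutually trans; OH and CN mutually cis.
Each arrangement has an internal mirror plane or centre of symmetry, so none is chiral.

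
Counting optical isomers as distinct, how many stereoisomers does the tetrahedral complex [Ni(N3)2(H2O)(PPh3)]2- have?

In a tetrahedral complex all four positions are equivalent and every pair of ligands is adjacent — there is no cis/trans distinction.
Only one geometric arrangement is possible.

1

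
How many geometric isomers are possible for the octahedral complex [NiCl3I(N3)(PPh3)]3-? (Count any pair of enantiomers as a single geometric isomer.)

4

The six octahedral sites form three mutually perpendicular trans pairs.
Systematic placement gives 4 geometric isomers: Cl mer (3 arrangements); Cl fac (chiral).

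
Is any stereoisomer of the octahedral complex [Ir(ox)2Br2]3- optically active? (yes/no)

yes

In an octahedral complex each vertex has one trans partner and four cis neighbours.
Each ox is bidentate and must span two cis positions.
There are 2 geometric isomers: Br trans; Br cis (chiral).
One of these lacks any improper symmetry element and so occurs as an enantiomeric pair, giving 2 + 1 = 3 stereoisomers in total.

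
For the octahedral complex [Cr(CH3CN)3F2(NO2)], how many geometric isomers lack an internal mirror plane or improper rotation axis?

An octahedron has six vertices in three trans pairs; every non-trans pair is cis.
Working through the distinct placements yields 3 geometric isomers: CH3CN mer, F cis; CH3CN mer, F trans; CH3CN fac, F cis.
Each arrangement has an internal mirror plane or centre of symmetry, so none is chiral.

0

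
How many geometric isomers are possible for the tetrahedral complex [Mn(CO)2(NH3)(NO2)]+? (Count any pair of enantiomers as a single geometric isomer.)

1

All four vertices of a tetrahedron are equivalent and mutually adjacent, so cis/trans isomerism cannot arise.
Only one geometric arrangement is possible.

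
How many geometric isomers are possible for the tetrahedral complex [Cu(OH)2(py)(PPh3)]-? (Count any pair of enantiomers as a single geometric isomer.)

1

All four vertices of a tetrahedron are equivalent and mutually adjacent, so cis/trans isomerism cannot arise.
Only one geometric arrangement is possible.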